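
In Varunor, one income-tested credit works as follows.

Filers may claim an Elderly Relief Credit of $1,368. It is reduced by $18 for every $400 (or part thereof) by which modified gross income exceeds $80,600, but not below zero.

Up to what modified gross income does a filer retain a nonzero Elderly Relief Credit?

After 75 increments the reduction is 75 × $18 = $1,350, leaving $18; one more increment wipes it out. Increment 75 ends at excess 75 × $400 = $30,000, so the highest qualifying income is $80,600 + $30,000 = $110,600.

$110,600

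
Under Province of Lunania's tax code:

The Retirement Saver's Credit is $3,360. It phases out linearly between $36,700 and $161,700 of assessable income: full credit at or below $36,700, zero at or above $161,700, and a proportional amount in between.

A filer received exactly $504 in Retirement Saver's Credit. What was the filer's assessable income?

$504 is 504/3,360 of the full $3,360, so 2,856/3,360 of the $125,000 range has been used: income = $36,700 + $125,000 × 2,856/3,360 = $142,950.

$142,950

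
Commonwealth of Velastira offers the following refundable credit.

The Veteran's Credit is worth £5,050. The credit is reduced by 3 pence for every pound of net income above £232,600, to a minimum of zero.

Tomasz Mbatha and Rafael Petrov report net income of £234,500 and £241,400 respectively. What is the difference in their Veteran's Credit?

Tomasz (£234,500): Veteran's Credit: 3% of the £1,900 excess over £232,600 is £57; credit = £5,050 − £57 = £4,993.
Rafael (£241,400): Veteran's Credit: 3% of the £8,800 excess over £232,600 is £264; credit = £5,050 − £264 = £4,786.
Difference: |£4,993 − £4,786| = £207.

£207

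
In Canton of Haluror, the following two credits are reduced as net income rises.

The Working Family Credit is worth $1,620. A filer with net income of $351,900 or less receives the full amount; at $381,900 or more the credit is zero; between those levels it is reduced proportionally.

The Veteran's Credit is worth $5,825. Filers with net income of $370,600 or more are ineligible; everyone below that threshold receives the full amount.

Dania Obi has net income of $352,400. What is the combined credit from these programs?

$7,418

Working Family Credit: $352,400 is $500 into a $30,000 phase-out range, leaving 29,500/30,000 of the credit: $1,620 × 29,500/30,000 = $1,593.
Veteran's Credit: $352,400 is below the $370,600 cutoff, so the full $5,825 applies.
Total: $1,593 + $5,825 = $7,418.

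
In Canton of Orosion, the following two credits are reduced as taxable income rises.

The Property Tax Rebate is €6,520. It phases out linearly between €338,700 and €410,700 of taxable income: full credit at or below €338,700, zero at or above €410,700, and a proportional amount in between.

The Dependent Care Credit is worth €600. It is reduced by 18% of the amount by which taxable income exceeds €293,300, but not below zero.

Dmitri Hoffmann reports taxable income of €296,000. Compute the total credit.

Property Tax Rebate: €296,000 is at or below the €338,700 threshold, so the full €6,520 applies.
Dependent Care Credit: 18% of the €2,700 excess over €293,300 is €486; credit = €600 − €486 = €114.
Total: €6,520 + €114 = €6,634.

€6,634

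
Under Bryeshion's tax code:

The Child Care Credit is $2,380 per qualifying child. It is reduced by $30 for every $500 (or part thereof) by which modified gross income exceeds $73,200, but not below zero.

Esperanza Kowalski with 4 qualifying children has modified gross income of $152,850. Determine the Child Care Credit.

$4,720

Child Care Credit: base = 4 × $2,380 = $9,520. income exceeds $73,200 by $79,650, which is 160 full-or-partial $500 increments; reduction = 160 × $30 = $4,800, leaving $4,720.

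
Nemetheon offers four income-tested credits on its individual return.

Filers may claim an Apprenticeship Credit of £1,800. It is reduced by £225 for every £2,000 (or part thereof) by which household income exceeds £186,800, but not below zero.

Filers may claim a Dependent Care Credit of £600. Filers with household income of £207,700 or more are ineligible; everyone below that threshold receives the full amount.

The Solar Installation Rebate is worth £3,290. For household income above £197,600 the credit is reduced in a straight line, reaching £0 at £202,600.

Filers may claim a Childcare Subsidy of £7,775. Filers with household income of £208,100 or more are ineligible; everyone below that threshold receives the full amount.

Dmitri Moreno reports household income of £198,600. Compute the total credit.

Apprenticeship Credit: income exceeds £186,800 by £11,800, which is 6 full-or-partial £2,000 increments; reduction = 6 × £225 = £1,350, leaving £450.
Dependent Care Credit: £198,600 is below the £207,700 cutoff, so the full £600 applies.
Solar Installation Rebate: £198,600 is £1,000 into a £5,000 phase-out range, leaving 4,000/5,000 of the credit: £3,290 × 4,000/5,000 = £2,632.
Childcare Subsidy: £198,600 is below the £208,100 cutoff, so the full £7,775 applies.
Total: £450 + £600 + £2,632 + £7,775 = £11,457.

£11,457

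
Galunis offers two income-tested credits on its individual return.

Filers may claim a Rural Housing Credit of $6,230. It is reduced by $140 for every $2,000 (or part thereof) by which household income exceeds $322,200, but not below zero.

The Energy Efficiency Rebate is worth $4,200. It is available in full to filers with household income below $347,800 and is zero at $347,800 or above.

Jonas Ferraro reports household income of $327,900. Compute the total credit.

Rural Housing Credit: income exceeds $322,200 by $5,700, which is 3 full-or-partial $2,000 increments; reduction = 3 × $140 = $420, leaving $5,810.
Energy Efficiency Rebate: $327,900 is below the $347,800 cutoff, so the full $4,200 applies.
Total: $5,810 + $4,200 = $10,010.

$10,010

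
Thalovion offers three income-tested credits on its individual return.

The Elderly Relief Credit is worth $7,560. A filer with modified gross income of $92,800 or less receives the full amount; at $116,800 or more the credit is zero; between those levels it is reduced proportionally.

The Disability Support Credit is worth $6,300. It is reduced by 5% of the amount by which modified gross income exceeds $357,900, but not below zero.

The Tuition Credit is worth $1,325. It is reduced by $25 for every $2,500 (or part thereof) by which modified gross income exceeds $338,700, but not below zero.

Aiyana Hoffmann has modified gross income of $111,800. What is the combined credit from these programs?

$9,200

Elderly Relief Credit: $111,800 is $19,000 into a $24,000 phase-out range, leaving 5,000/24,000 of the credit: $7,560 × 5,000/24,000 = $1,575.
Disability Support Credit: $111,800 is at or below the $357,900 threshold, so the full $6,300 applies.
Tuition Credit: $111,800 is at or below the $338,700 threshold, so the full $1,325 applies.
Total: $1,575 + $6,300 + $1,325 = $9,200.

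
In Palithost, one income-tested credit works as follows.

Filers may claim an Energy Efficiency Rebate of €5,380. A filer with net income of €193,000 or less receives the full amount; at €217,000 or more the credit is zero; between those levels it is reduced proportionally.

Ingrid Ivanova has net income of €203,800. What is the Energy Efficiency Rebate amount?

€2,959

Energy Efficiency Rebate: €203,800 is €10,800 into a €24,000 phase-out range, leaving 13,200/24,000 of the credit: €5,380 × 13,200/24,000 = €2,959.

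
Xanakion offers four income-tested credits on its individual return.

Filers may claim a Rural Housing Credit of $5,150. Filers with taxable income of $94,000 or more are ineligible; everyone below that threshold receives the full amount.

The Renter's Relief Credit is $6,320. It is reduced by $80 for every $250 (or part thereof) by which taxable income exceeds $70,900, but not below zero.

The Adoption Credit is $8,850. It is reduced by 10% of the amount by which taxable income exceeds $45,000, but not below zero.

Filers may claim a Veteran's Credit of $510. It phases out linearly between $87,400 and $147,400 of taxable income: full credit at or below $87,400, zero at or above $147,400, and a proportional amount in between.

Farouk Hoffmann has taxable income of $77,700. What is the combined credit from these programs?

Rural Housing Credit: $77,700 is below the $94,000 cutoff, so the full $5,150 applies.
Renter's Relief Credit: income exceeds $70,900 by $6,800, which is 28 full-or-partial $250 increments; reduction = 28 × $80 = $2,240, leaving $4,080.
Adoption Credit: 10% of the $32,700 excess over $45,000 is $3,270; credit = $8,850 − $3,270 = $5,580.
Veteran's Credit: $77,700 is at or below the $87,400 threshold, so the full $510 applies.
Total: $5,150 + $4,080 + $5,580 + $510 = $15,320.

$15,320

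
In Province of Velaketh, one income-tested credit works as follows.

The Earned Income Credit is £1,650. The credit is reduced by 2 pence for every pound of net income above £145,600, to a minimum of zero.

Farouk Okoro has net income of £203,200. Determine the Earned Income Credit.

Earned Income Credit: 2% of the £57,600 excess over £145,600 is £1,152; credit = £1,650 − £1,152 = £498.

£498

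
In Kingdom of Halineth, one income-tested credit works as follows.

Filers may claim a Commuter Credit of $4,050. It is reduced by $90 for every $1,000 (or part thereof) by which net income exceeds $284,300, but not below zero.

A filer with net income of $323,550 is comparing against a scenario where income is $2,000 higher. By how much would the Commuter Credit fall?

$180

At $323,550 — income exceeds $284,300 by $39,250, which is 40 full-or-partial $1,000 increments; reduction = 40 × $90 = $3,600, leaving $450.
At $325,550 — income exceeds $284,300 by $41,250, which is 42 full-or-partial $1,000 increments; reduction = 42 × $90 = $3,780, leaving $270.
Lost: $450 − $270 = $180.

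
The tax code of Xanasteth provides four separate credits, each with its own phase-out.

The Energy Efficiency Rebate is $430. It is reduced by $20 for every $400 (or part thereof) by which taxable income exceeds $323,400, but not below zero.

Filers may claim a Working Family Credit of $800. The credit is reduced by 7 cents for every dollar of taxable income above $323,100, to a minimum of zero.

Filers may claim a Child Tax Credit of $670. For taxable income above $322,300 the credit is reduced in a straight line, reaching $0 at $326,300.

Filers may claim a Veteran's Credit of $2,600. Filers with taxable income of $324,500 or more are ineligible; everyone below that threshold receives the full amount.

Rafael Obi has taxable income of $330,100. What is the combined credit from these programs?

$400

Energy Efficiency Rebate: income exceeds $323,400 by $6,700, which is 17 full-or-partial $400 increments; reduction = 17 × $20 = $340, leaving $90.
Working Family Credit: 7% of the $7,000 excess over $323,100 is $490; credit = $800 − $490 = $310.
Child Tax Credit: $330,100 is at or above $326,300, so the credit is $0.
Veteran's Credit: $330,100 meets or exceeds the $324,500 cutoff, so the credit is $0.
Total: $90 + $310 + $0 + $0 = $400.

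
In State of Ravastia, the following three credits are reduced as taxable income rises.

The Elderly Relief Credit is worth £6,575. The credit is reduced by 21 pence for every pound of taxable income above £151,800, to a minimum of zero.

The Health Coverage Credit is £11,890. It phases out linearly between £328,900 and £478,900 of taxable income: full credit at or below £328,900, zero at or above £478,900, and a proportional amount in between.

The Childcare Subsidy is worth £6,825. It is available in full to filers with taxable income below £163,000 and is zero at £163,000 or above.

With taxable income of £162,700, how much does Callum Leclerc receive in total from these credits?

Elderly Relief Credit: 21% of the £10,900 excess over £151,800 is £2,289; credit = £6,575 − £2,289 = £4,286.
Health Coverage Credit: £162,700 is at or below the £328,900 threshold, so the full £11,890 applies.
Childcare Subsidy: £162,700 is below the £163,000 cutoff, so the full £6,825 applies.
Total: £4,286 + £11,890 + £6,825 = £23,001.

£23,001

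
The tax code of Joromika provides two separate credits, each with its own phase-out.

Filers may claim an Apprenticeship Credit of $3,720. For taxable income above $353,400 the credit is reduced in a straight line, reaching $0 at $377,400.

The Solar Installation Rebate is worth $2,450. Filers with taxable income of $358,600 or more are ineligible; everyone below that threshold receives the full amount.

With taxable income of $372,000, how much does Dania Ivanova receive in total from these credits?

$837

Apprenticeship Credit: $372,000 is $18,600 into a $24,000 phase-out range, leaving 5,400/24,000 of the credit: $3,720 × 5,400/24,000 = $837.
Solar Installation Rebate: $372,000 meets or exceeds the $358,600 cutoff, so the credit is $0.
Total: $837 + $0 = $837.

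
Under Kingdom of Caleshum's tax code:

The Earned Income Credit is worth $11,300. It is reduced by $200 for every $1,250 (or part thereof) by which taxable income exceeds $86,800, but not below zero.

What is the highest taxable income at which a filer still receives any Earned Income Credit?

After 56 increments the reduction is 56 × $200 = $11,200, leaving $100; one more increment wipes it out. Increment 56 ends at excess 56 × $1,250 = $70,000, so the highest qualifying income is $86,800 + $70,000 = $156,800.

$156,800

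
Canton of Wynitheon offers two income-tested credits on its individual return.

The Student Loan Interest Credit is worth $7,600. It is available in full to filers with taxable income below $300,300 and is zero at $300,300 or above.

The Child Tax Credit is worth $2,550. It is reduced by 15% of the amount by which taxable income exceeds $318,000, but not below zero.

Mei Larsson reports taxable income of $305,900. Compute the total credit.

$2,550

Student Loan Interest Credit: $305,900 meets or exceeds the $300,300 cutoff, so the credit is $0.
Child Tax Credit: $305,900 is at or below the $318,000 threshold, so the full $2,550 applies.
Total: $0 + $2,550 = $2,550.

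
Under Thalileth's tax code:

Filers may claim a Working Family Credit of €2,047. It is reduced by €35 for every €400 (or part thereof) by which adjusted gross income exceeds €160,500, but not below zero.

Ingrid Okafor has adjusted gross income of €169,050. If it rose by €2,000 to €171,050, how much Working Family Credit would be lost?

€175

At €169,050 — income exceeds €160,500 by €8,550, which is 22 full-or-partial €400 increments; reduction = 22 × €35 = €770, leaving €1,277.
At €171,050 — income exceeds €160,500 by €10,550, which is 27 full-or-partial €400 increments; reduction = 27 × €35 = €945, leaving €1,102.
Lost: €1,277 − €1,102 = €175.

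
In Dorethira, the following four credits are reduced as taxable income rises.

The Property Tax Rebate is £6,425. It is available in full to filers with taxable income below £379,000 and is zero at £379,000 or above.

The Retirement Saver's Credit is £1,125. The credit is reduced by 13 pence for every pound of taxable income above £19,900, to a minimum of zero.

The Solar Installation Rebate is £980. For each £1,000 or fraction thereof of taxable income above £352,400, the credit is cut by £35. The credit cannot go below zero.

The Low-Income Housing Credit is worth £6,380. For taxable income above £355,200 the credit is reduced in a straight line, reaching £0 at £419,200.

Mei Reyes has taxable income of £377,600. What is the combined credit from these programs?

£10,642

Property Tax Rebate: £377,600 is below the £379,000 cutoff, so the full £6,425 applies.
Retirement Saver's Credit: 13% of the £357,700 excess over £19,900 is £46,501 ≥ base, so the credit is £0.
Solar Installation Rebate: income exceeds £352,400 by £25,200, which is 26 full-or-partial £1,000 increments; reduction = 26 × £35 = £910, leaving £70.
Low-Income Housing Credit: £377,600 is £22,400 into a £64,000 phase-out range, leaving 41,600/64,000 of the credit: £6,380 × 41,600/64,000 = £4,147.
Total: £6,425 + £0 + £70 + £4,147 = £10,642.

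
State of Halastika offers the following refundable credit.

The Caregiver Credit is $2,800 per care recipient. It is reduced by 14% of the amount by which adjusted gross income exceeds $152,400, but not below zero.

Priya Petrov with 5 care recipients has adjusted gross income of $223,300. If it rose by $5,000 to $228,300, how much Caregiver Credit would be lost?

At $223,300 — base = 5 × $2,800 = $14,000. 14% of the $70,900 excess over $152,400 is $9,926; credit = $14,000 − $9,926 = $4,074.
At $228,300 — base = 5 × $2,800 = $14,000. 14% of the $75,900 excess over $152,400 is $10,626; credit = $14,000 − $10,626 = $3,374.
Lost: $4,074 − $3,374 = $700.

$700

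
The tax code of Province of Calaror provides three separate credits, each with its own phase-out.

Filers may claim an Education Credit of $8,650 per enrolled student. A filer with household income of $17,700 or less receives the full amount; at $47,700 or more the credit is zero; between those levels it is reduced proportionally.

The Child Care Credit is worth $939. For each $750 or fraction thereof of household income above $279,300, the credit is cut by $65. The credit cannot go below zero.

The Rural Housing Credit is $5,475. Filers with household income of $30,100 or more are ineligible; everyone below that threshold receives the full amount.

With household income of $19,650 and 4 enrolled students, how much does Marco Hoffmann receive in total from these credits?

Education Credit: base = 4 × $8,650 = $34,600. $19,650 is $1,950 into a $30,000 phase-out range, leaving 28,050/30,000 of the credit: $34,600 × 28,050/30,000 = $32,351.
Child Care Credit: $19,650 is at or below the $279,300 threshold, so the full $939 applies.
Rural Housing Credit: $19,650 is below the $30,100 cutoff, so the full $5,475 applies.
Total: $32,351 + $939 + $5,475 = $38,765.

$38,765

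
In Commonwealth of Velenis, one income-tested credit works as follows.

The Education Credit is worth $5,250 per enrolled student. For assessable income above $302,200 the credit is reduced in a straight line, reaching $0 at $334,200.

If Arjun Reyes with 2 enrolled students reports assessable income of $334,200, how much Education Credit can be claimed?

$0

Education Credit: base = 2 × $5,250 = $10,500. $334,200 is at or above $334,200, so the credit is $0.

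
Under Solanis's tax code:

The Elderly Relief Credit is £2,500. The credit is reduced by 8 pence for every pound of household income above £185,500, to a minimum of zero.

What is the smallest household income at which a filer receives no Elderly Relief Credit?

The credit falls by 8% of each pound above £185,500, so it reaches zero when the excess is £2,500 / 8% = £31,250: income = £185,500 + £31,250 = £216,750.

£216,750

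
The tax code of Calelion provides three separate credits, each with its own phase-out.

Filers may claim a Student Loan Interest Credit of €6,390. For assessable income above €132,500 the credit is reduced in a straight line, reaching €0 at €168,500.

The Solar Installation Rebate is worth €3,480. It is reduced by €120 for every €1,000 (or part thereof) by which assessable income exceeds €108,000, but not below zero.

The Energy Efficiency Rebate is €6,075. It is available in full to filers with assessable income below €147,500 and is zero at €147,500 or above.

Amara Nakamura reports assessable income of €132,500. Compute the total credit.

Student Loan Interest Credit: €132,500 is at or below the €132,500 threshold, so the full €6,390 applies.
Solar Installation Rebate: income exceeds €108,000 by €24,500, which is 25 full-or-partial €1,000 increments; reduction = 25 × €120 = €3,000, leaving €480.
Energy Efficiency Rebate: €132,500 is below the €147,500 cutoff, so the full €6,075 applies.
Total: €6,390 + €480 + €6,075 = €12,945.

€12,945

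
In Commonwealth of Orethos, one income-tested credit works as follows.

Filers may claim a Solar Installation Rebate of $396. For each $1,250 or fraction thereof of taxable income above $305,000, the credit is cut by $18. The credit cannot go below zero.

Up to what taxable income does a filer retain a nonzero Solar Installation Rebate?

After 21 increments the reduction is 21 × $18 = $378, leaving $18; one more increment wipes it out. Increment 21 ends at excess 21 × $1,250 = $26,250, so the highest qualifying income is $305,000 + $26,250 = $331,250.

$331,250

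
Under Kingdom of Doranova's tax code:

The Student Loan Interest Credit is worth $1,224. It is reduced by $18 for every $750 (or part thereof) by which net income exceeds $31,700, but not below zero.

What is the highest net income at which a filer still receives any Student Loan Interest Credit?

After 67 increments the reduction is 67 × $18 = $1,206, leaving $18; one more increment wipes it out. Increment 67 ends at excess 67 × $750 = $50,250, so the highest qualifying income is $31,700 + $50,250 = $81,950.

$81,950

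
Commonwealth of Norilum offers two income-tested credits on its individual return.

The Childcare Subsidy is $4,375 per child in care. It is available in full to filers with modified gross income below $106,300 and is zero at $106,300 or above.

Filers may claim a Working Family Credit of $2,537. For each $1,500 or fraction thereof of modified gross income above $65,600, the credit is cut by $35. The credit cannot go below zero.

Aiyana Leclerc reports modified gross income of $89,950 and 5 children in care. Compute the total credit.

$23,817

Childcare Subsidy: base = 5 × $4,375 = $21,875. $89,950 is below the $106,300 cutoff, so the full $21,875 applies.
Working Family Credit: income exceeds $65,600 by $24,350, which is 17 full-or-partial $1,500 increments; reduction = 17 × $35 = $595, leaving $1,942.
Total: $21,875 + $1,942 = $23,817.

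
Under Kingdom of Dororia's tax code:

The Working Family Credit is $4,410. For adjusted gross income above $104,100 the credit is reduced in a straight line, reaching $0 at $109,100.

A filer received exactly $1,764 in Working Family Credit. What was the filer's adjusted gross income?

$107,100

$1,764 is 1,764/4,410 of the full $4,410, so 2,646/4,410 of the $5,000 range has been used: income = $104,100 + $5,000 × 2,646/4,410 = $107,100.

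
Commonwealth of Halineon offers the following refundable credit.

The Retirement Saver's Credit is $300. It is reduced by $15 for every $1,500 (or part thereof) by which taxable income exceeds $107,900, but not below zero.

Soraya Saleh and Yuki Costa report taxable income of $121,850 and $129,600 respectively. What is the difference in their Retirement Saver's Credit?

$75

Soraya ($121,850): Retirement Saver's Credit: income exceeds $107,900 by $13,950, which is 10 full-or-partial $1,500 increments; reduction = 10 × $15 = $150, leaving $150.
Yuki ($129,600): Retirement Saver's Credit: income exceeds $107,900 by $21,700, which is 15 full-or-partial $1,500 increments; reduction = 15 × $15 = $225, leaving $75.
Difference: |$150 − $75| = $75.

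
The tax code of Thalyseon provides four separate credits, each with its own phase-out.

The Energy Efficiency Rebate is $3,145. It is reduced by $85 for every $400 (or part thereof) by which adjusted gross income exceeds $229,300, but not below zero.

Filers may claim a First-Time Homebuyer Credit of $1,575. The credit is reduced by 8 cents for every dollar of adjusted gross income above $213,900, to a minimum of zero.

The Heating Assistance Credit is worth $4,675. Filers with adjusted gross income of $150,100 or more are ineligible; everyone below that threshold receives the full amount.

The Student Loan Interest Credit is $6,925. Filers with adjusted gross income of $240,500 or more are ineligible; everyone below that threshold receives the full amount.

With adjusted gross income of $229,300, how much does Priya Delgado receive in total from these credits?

Energy Efficiency Rebate: $229,300 is at or below the $229,300 threshold, so the full $3,145 applies.
First-Time Homebuyer Credit: 8% of the $15,400 excess over $213,900 is $1,232; credit = $1,575 − $1,232 = $343.
Heating Assistance Credit: $229,300 meets or exceeds the $150,100 cutoff, so the credit is $0.
Student Loan Interest Credit: $229,300 is below the $240,500 cutoff, so the full $6,925 applies.
Total: $3,145 + $343 + $0 + $6,925 = $10,413.

$10,413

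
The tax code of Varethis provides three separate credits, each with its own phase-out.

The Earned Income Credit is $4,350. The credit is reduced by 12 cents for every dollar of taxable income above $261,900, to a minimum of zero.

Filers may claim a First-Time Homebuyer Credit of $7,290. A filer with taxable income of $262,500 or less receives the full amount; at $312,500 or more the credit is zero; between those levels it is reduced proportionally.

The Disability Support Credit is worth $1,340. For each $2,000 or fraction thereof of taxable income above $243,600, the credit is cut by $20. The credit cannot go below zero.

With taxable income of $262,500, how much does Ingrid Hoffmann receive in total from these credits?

$12,708

Earned Income Credit: 12% of the $600 excess over $261,900 is $72; credit = $4,350 − $72 = $4,278.
First-Time Homebuyer Credit: $262,500 is at or below the $262,500 threshold, so the full $7,290 applies.
Disability Support Credit: income exceeds $243,600 by $18,900, which is 10 full-or-partial $2,000 increments; reduction = 10 × $20 = $200, leaving $1,140.
Total: $4,278 + $7,290 + $1,140 = $12,708.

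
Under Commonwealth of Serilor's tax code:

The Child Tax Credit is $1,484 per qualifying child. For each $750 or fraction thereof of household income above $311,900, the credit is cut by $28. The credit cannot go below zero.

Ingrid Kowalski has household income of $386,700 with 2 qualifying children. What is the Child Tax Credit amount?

$168

Child Tax Credit: base = 2 × $1,484 = $2,968. income exceeds $311,900 by $74,800, which is 100 full-or-partial $750 increments; reduction = 100 × $28 = $2,800, leaving $168.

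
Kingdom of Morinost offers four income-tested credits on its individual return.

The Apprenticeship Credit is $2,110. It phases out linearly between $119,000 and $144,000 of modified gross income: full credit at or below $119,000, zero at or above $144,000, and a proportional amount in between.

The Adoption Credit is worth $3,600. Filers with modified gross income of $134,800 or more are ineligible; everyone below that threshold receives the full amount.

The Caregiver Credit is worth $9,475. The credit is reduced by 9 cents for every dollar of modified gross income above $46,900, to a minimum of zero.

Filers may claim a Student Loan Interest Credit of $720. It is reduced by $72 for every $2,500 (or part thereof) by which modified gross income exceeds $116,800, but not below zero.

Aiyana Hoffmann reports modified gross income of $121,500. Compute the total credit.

Apprenticeship Credit: $121,500 is $2,500 into a $25,000 phase-out range, leaving 22,500/25,000 of the credit: $2,110 × 22,500/25,000 = $1,899.
Adoption Credit: $121,500 is below the $134,800 cutoff, so the full $3,600 applies.
Caregiver Credit: 9% of the $74,600 excess over $46,900 is $6,714; credit = $9,475 − $6,714 = $2,761.
Student Loan Interest Credit: income exceeds $116,800 by $4,700, which is 2 full-or-partial $2,500 increments; reduction = 2 × $72 = $144, leaving $576.
Total: $1,899 + $3,600 + $2,761 + $576 = $8,836.

$8,836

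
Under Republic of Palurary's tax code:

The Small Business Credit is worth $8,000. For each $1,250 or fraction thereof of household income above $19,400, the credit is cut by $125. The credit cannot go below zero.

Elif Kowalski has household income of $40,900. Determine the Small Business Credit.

$5,750

Small Business Credit: income exceeds $19,400 by $21,500, which is 18 full-or-partial $1,250 increments; reduction = 18 × $125 = $2,250, leaving $5,750.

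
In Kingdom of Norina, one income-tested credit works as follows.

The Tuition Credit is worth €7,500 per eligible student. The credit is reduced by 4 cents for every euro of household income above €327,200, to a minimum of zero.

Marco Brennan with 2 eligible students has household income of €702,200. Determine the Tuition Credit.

€0

Tuition Credit: base = 2 × €7,500 = €15,000. 4% of the €375,000 excess over €327,200 is €15,000 ≥ base, so the credit is €0.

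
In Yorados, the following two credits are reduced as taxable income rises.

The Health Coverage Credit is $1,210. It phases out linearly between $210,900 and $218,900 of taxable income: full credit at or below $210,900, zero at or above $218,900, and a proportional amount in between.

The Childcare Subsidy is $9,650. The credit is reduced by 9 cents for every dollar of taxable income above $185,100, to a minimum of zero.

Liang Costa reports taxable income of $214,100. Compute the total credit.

$7,766

Health Coverage Credit: $214,100 is $3,200 into a $8,000 phase-out range, leaving 4,800/8,000 of the credit: $1,210 × 4,800/8,000 = $726.
Childcare Subsidy: 9% of the $29,000 excess over $185,100 is $2,610; credit = $9,650 − $2,610 = $7,040.
Total: $726 + $7,040 = $7,766.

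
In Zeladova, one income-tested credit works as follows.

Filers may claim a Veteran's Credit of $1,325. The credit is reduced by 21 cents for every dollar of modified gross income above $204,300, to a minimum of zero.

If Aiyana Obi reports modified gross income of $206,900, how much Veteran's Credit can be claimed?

$779

Veteran's Credit: 21% of the $2,600 excess over $204,300 is $546; credit = $1,325 − $546 = $779.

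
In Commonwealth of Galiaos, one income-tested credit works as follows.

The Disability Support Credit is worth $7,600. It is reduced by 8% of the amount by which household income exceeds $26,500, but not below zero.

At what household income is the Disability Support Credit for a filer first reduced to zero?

The credit falls by 8% of each dollar above $26,500, so it reaches zero when the excess is $7,600 / 8% = $95,000: income = $26,500 + $95,000 = $121,500.

$121,500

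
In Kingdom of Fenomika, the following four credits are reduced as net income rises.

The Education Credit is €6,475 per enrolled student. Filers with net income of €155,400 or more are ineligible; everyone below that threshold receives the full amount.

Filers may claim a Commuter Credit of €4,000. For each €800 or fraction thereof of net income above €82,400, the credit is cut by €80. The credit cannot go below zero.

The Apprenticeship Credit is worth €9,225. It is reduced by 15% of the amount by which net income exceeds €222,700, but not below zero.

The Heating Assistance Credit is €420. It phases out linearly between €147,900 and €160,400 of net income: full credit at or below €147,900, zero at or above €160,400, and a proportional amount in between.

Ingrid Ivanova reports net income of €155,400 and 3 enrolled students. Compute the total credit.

€9,393

Education Credit: base = 3 × €6,475 = €19,425. €155,400 meets or exceeds the €155,400 cutoff, so the credit is €0.
Commuter Credit: income exceeds €82,400 by €73,000 → 92 increments × €80 = €7,360 ≥ base, so the credit is €0.
Apprenticeship Credit: €155,400 is at or below the €222,700 threshold, so the full €9,225 applies.
Heating Assistance Credit: €155,400 is €7,500 into a €12,500 phase-out range, leaving 5,000/12,500 of the credit: €420 × 5,000/12,500 = €168.
Total: €0 + €0 + €9,225 + €168 = €9,393.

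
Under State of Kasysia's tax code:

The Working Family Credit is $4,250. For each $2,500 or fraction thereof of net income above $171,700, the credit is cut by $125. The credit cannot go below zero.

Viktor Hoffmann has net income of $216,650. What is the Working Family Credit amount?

$2,000

Working Family Credit: income exceeds $171,700 by $44,950, which is 18 full-or-partial $2,500 increments; reduction = 18 × $125 = $2,250, leaving $2,000.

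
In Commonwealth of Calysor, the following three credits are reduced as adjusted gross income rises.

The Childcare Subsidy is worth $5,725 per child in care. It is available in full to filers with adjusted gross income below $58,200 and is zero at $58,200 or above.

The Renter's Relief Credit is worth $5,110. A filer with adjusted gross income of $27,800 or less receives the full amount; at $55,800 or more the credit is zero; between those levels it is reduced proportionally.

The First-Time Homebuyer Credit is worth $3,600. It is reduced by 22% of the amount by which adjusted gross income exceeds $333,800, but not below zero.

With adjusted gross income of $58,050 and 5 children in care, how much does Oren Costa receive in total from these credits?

$32,225

Childcare Subsidy: base = 5 × $5,725 = $28,625. $58,050 is below the $58,200 cutoff, so the full $28,625 applies.
Renter's Relief Credit: $58,050 is at or above $55,800, so the credit is $0.
First-Time Homebuyer Credit: $58,050 is at or below the $333,800 threshold, so the full $3,600 applies.
Total: $28,625 + $0 + $3,600 = $32,225.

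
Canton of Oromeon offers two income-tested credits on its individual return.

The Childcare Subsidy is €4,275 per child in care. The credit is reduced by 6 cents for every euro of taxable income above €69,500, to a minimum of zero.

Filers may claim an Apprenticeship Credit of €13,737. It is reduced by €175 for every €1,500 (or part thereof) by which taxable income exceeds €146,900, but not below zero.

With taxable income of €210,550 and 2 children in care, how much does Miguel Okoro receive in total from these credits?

€6,299

Childcare Subsidy: base = 2 × €4,275 = €8,550. 6% of the €141,050 excess over €69,500 is €8,463; credit = €8,550 − €8,463 = €87.
Apprenticeship Credit: income exceeds €146,900 by €63,650, which is 43 full-or-partial €1,500 increments; reduction = 43 × €175 = €7,525, leaving €6,212.
Total: €87 + €6,212 = €6,299.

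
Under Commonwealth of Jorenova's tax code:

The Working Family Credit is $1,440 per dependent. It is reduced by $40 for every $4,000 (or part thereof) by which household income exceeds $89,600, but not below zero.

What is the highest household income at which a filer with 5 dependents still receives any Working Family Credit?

$805,600

Full credit = 5 × $1,440 = $7,200.
After 179 increments the reduction is 179 × $40 = $7,160, leaving $40; one more increment wipes it out. Increment 179 ends at excess 179 × $4,000 = $716,000, so the highest qualifying income is $89,600 + $716,000 = $805,600.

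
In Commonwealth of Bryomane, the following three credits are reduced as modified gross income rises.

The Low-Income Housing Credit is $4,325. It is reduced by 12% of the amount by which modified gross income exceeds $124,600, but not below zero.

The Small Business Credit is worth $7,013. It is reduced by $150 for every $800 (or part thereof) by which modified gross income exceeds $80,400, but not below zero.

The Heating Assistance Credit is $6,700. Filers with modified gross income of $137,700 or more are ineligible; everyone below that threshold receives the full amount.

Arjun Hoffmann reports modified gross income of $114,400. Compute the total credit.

$11,588

Low-Income Housing Credit: $114,400 is at or below the $124,600 threshold, so the full $4,325 applies.
Small Business Credit: income exceeds $80,400 by $34,000, which is 43 full-or-partial $800 increments; reduction = 43 × $150 = $6,450, leaving $563.
Heating Assistance Credit: $114,400 is below the $137,700 cutoff, so the full $6,700 applies.
Total: $4,325 + $563 + $6,700 = $11,588.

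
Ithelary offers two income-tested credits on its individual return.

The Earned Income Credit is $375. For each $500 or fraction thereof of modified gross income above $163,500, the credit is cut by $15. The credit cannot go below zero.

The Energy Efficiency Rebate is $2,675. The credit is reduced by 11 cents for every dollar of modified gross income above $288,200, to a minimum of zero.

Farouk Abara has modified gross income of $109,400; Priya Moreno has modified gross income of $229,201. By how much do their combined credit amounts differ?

Farouk ($109,400): Earned Income Credit: $109,400 is at or below the $163,500 threshold, so the full $375 applies. Energy Efficiency Rebate: $109,400 is at or below the $288,200 threshold, so the full $2,675 applies. total $375 + $2,675 = $3,050
Priya ($229,201): Earned Income Credit: income exceeds $163,500 by $65,701 → 132 increments × $15 = $1,980 ≥ base, so the credit is $0. Energy Efficiency Rebate: $229,201 is at or below the $288,200 threshold, so the full $2,675 applies. total $0 + $2,675 = $2,675
Difference: |$3,050 − $2,675| = $375.

$375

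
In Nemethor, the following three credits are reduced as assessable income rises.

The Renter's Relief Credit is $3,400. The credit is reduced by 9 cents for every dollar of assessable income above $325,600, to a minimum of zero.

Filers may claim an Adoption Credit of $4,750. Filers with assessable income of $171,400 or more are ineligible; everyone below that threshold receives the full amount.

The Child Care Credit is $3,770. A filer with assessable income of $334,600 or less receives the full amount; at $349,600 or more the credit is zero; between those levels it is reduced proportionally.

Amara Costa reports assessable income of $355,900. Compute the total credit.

$673

Renter's Relief Credit: 9% of the $30,300 excess over $325,600 is $2,727; credit = $3,400 − $2,727 = $673.
Adoption Credit: $355,900 meets or exceeds the $171,400 cutoff, so the credit is $0.
Child Care Credit: $355,900 is at or above $349,600, so the credit is $0.
Total: $673 + $0 + $0 = $673.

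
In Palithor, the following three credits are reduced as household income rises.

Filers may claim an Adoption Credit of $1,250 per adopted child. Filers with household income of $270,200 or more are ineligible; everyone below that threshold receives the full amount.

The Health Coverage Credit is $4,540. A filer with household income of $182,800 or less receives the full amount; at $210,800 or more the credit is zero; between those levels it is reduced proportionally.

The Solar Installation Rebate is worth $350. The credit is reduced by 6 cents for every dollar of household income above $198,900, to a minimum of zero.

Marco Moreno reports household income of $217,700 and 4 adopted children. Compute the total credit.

$5,000

Adoption Credit: base = 4 × $1,250 = $5,000. $217,700 is below the $270,200 cutoff, so the full $5,000 applies.
Health Coverage Credit: $217,700 is at or above $210,800, so the credit is $0.
Solar Installation Rebate: 6% of the $18,800 excess over $198,900 is $1,128 ≥ base, so the credit is $0.
Total: $5,000 + $0 + $0 = $5,000.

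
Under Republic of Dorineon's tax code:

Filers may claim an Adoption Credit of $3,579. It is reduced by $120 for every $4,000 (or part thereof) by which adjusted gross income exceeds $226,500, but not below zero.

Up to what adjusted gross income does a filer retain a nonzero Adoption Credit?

$342,500

After 29 increments the reduction is 29 × $120 = $3,480, leaving $99; one more increment wipes it out. Increment 29 ends at excess 29 × $4,000 = $116,000, so the highest qualifying income is $226,500 + $116,000 = $342,500.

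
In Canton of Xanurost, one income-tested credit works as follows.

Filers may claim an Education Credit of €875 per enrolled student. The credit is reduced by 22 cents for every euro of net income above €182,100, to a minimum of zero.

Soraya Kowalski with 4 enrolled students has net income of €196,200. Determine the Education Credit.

Education Credit: base = 4 × €875 = €3,500. 22% of the €14,100 excess over €182,100 is €3,102; credit = €3,500 − €3,102 = €398.

€398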